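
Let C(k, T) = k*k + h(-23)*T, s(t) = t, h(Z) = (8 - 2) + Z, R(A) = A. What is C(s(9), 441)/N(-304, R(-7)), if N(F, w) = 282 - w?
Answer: -7416/289 ≈ -25.661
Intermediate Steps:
h(Z) = 6 + Z
C(k, T) = k**2 - 17*T (C(k, T) = k*k + (6 - 23)*T = k**2 - 17*T)
C(s(9), 441)/N(-304, R(-7)) = (9**2 - 17*441)/(282 - 1*(-7)) = (81 - 7497)/(282 + 7) = -7416/289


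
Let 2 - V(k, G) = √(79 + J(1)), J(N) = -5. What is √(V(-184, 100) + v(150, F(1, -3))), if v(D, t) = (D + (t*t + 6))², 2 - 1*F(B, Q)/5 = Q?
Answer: √(609963 - √74) ≈ 781.00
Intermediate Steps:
F(B, Q) = 10 - 5*Q
v(D, t) = (6 + D + t²)² (v(D, t) = (D + (t² + 6))² = (D + (6 + t²))² = (6 + D + t²)²)
V(k, G) = 2 - √74 (V(k, G) = 2 - √(79 - 5) = 2 - √74)
√(V(-184, 100) + v(150, F(1, -3))) = √((2 - √74) + (6 + 150 + (10 - 5*(-3))²)²) = √((2 - √74) + (6 + 150 + (10 + 15)²)²) = √((2 - √74) + (6 + 150 + 25²)²) = √((2 - √74) + (6 + 150 + 625)²) = √((2 - √74) + 781²) = √((2 - √74) + 609961) = √(609963 - √74)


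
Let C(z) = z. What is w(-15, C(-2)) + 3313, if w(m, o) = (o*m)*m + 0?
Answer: 2863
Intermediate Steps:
w(m, o) = o*m² (w(m, o) = (m*o)*m + 0 = o*m² + 0 = o*m²)
w(-15, C(-2)) + 3313 = -2*(-15)² + 3313 = -2*225 + 3313 = -450 + 3313 = 2863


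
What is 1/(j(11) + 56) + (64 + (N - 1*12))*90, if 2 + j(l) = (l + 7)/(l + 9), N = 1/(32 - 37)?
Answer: 2559448/549 ≈ 4662.0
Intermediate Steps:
N = -1/5 (N = 1/(-5) = -1/5 ≈ -0.20000)
j(l) = -2 + (7 + l)/(9 + l) (j(l) = -2 + (l + 7)/(l + 9) = -2 + (7 + l)/(9 + l))
1/(j(11) + 56) + (64 + (N - 1*12))*90 = 1/((-11 - 1*11)/(9 + 11) + 56) + (64 + (-1/5 - 1*12))*90 = 1/((-11 - 11)/20 + 56) + (64 + (-1/5 - 12))*90 = 1/((1/20)*(-22) + 56) + (64 - 61/5)*90 = 1/(-11/10 + 56) + (259/5)*90 = 1/(549/10) + 4662 = 10/549 + 4662 = 2559448/549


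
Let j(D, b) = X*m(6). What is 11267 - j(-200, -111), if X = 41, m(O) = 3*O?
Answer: 10529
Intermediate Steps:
j(D, b) = 738 (j(D, b) = 41*(3*6) = 41*18 = 738)
11267 - j(-200, -111) = 11267 - 1*738 = 11267 - 738 = 10529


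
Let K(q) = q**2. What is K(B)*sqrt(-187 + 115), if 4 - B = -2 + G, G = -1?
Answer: 294*I*sqrt(2) ≈ 415.78*I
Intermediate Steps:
B = 7 (B = 4 - (-2 - 1) = 4 - 1*(-3) = 4 + 3 = 7)
K(B)*sqrt(-187 + 115) = 7**2*sqrt(-187 + 115) = 49*sqrt(-72) = 49*(6*I*sqrt(2)) = 294*I*sqrt(2)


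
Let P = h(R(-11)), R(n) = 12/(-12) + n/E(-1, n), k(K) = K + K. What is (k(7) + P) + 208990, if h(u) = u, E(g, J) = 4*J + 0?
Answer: 836013/4 ≈ 2.0900e+5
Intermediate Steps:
k(K) = 2*K
E(g, J) = 4*J
R(n) = -3/4 (R(n) = 12/(-12) + n/((4*n)) = 12*(-1/12) + n*(1/(4*n)) = -1 + 1/4 = -3/4)
P = -3/4 ≈ -0.75000
(k(7) + P) + 208990 = (2*7 - 3/4) + 208990 = (14 - 3/4) + 208990 = 53/4 + 208990 = 836013/4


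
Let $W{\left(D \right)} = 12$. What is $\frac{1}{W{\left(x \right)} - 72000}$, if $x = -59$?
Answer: $- \frac{1}{71988} \approx -1.3891 \cdot 10^{-5}$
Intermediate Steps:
$\frac{1}{W{\left(x \right)} - 72000} = \frac{1}{12 - 72000} = \frac{1}{-71988} = - \frac{1}{71988}$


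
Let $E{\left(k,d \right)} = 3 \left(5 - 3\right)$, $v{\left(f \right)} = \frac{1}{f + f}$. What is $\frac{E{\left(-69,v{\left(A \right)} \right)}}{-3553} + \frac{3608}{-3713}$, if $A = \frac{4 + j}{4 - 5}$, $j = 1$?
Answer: $- \frac{12841502}{13192289} \approx -0.97341$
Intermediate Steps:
$A = -5$ ($A = \frac{4 + 1}{4 - 5} = \frac{5}{-1} = 5 \left(-1\right) = -5$)
$v{\left(f \right)} = \frac{1}{2 f}$
$E{\left(k,d \right)} = 6$ ($E{\left(k,d \right)} = 3 \cdot 2 = 6$)
$\frac{E{\left(-69,v{\left(A \right)} \right)}}{-3553} + \frac{3608}{-3713} = \frac{6}{-3553} + \frac{3608}{-3713} = 6 \left(- \frac{1}{3553}\right) + 3608 \left(- \frac{1}{3713}\right) = - \frac{6}{3553} - \frac{3608}{3713} = - \frac{12841502}{13192289}$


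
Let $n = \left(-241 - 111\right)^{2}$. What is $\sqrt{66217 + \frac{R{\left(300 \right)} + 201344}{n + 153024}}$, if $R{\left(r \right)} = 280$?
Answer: $\frac{5 \sqrt{793465485610}}{17308} \approx 257.33$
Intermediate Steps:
$n = 123904$ ($n = \left(-352\right)^{2} = 123904$)
$\sqrt{66217 + \frac{R{\left(300 \right)} + 201344}{n + 153024}} = \sqrt{66217 + \frac{280 + 201344}{123904 + 153024}} = \sqrt{66217 + \frac{201624}{276928}} = \sqrt{66217 + 201624 \cdot \frac{1}{276928}} = \sqrt{66217 + \frac{25203}{34616}} = \sqrt{\frac{2292192875}{34616}} = \frac{5 \sqrt{793465485610}}{17308}$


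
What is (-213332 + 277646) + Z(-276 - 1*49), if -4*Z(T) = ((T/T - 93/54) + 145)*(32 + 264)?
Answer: 482737/9 ≈ 53637.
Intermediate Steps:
Z(T) = -96089/9 (Z(T) = -((T/T - 93/54) + 145)*(32 + 264)/4 = -((1 - 93*1/54) + 145)*296/4 = -((1 - 31/18) + 145)*296/4 = -(-13/18 + 145)*296/4 = -2597*296/72 = -¼*384356/9 = -96089/9)
(-213332 + 277646) + Z(-276 - 1*49) = (-213332 + 277646) - 96089/9 = 64314 - 96089/9 = 482737/9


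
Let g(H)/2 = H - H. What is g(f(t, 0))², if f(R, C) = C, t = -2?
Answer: 0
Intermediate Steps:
g(H) = 0 (g(H) = 2*(H - H) = 2*0 = 0)
g(f(t, 0))² = 0² = 0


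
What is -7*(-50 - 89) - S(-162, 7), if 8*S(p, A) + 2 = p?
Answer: 1987/2 ≈ 993.50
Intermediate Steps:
S(p, A) = -¼ + p/8
-7*(-50 - 89) - S(-162, 7) = -7*(-50 - 89) - (-¼ + (⅛)*(-162)) = -7*(-139) - (-¼ - 81/4) = 973 - 1*(-41/2) = 973 + 41/2 = 1987/2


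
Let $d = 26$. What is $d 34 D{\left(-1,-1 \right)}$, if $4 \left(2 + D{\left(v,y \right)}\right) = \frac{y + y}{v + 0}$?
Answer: $-1326$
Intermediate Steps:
$D{\left(v,y \right)} = -2 + \frac{y}{2 v}$ ($D{\left(v,y \right)} = -2 + \frac{\left(y + y\right) \frac{1}{v + 0}}{4} = -2 + \frac{2 y \frac{1}{v}}{4} = -2 + \frac{y}{2 v}$)
$d 34 D{\left(-1,-1 \right)} = 26 \cdot 34 \left(-2 + \frac{1}{2} \left(-1\right) \frac{1}{-1}\right) = 884 \left(-2 + \frac{1}{2} \left(-1\right) \left(-1\right)\right) = 884 \left(-2 + \frac{1}{2}\right) = 884 \left(- \frac{3}{2}\right) = -1326$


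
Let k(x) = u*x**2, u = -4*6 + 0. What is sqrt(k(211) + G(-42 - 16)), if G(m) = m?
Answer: I*sqrt(1068562) ≈ 1033.7*I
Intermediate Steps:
u = -24 (u = -24 + 0 = -24)
k(x) = -24*x**2
sqrt(k(211) + G(-42 - 16)) = sqrt(-24*211**2 + (-42 - 16)) = sqrt(-24*44521 - 58) = sqrt(-1068504 - 58) = sqrt(-1068562) = I*sqrt(1068562)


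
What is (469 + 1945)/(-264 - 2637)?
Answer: -2414/2901 ≈ -0.83213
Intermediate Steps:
(469 + 1945)/(-264 - 2637) = 2414/(-2901) = 2414*(-1/2901) = -2414/2901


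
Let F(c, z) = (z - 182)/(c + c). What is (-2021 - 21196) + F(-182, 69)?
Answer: -8450875/364 ≈ -23217.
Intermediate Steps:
F(c, z) = (-182 + z)/(2*c) (F(c, z) = (-182 + z)/((2*c)) = (-182 + z)*(1/(2*c)) = (-182 + z)/(2*c))
(-2021 - 21196) + F(-182, 69) = (-2021 - 21196) + (½)*(-182 + 69)/(-182) = -23217 + (½)*(-1/182)*(-113) = -23217 + 113/364 = -8450875/364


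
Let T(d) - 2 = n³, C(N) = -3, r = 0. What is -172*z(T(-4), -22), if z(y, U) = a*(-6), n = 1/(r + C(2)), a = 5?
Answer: 5160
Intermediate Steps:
n = -⅓ (n = 1/(0 - 3) = 1/(-3) = -⅓ ≈ -0.33333)
T(d) = 53/27 (T(d) = 2 + (-⅓)³ = 2 - 1/27 = 53/27)
z(y, U) = -30 (z(y, U) = 5*(-6) = -30)
-172*z(T(-4), -22) = -172*(-30) = 5160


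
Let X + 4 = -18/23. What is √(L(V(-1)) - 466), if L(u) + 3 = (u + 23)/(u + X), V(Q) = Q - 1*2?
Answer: 3*I*√1678841/179 ≈ 21.716*I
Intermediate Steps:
X = -110/23 (X = -4 - 18/23 = -110/23 ≈ -4.7826)
V(Q) = -2 + Q (V(Q) = Q - 2 = -2 + Q)
L(u) = -3 + (23 + u)/(-110/23 + u) (L(u) = -3 + (u + 23)/(u - 110/23) = -3 + (23 + u)/(-110/23 + u))
√(L(V(-1)) - 466) = √((859 - 46*(-2 - 1))/(-110 + 23*(-2 - 1)) - 466) = √((859 - 46*(-3))/(-110 + 23*(-3)) - 466) = √((859 + 138)/(-110 - 69) - 466) = √(997/(-179) - 466) = √(-1/179*997 - 466) = √(-997/179 - 466) = √(-84411/179) = 3*I*√1678841/179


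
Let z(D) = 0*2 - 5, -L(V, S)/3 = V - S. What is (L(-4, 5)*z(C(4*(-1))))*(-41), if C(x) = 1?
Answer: 5535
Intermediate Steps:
L(V, S) = -3*V + 3*S (L(V, S) = -3*(V - S) = -3*V + 3*S)
z(D) = -5 (z(D) = 0 - 5 = -5)
(L(-4, 5)*z(C(4*(-1))))*(-41) = ((-3*(-4) + 3*5)*(-5))*(-41) = ((12 + 15)*(-5))*(-41) = (27*(-5))*(-41) = -135*(-41) = 5535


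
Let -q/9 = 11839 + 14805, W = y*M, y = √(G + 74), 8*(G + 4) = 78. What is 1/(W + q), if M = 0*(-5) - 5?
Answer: -959184/230008478489 + 10*√319/230008478489 ≈ -4.1694e-6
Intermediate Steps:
G = 23/4 (G = -4 + (⅛)*78 = -4 + 39/4 = 23/4 ≈ 5.7500)
y = √319/2 (y = √(23/4 + 74) = √(319/4) = √319/2 ≈ 8.9303)
M = -5 (M = 0 - 5 = -5)
W = -5*√319/2 (W = (√319/2)*(-5) = -5*√319/2 ≈ -44.651)
q = -239796 (q = -9*(11839 + 14805) = -9*26644 = -239796)
1/(W + q) = 1/(-5*√319/2 - 239796) = 1/(-239796 - 5*√319/2)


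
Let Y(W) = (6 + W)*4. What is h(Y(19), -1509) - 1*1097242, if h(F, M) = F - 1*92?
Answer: -1097234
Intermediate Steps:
Y(W) = 24 + 4*W
h(F, M) = -92 + F (h(F, M) = F - 92 = -92 + F)
h(Y(19), -1509) - 1*1097242 = (-92 + (24 + 4*19)) - 1*1097242 = (-92 + (24 + 76)) - 1097242 = (-92 + 100) - 1097242 = 8 - 1097242 = -1097234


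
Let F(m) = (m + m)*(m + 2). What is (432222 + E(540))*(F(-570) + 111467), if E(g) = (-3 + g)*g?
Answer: 548141929374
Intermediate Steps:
F(m) = 2*m*(2 + m) (F(m) = (2*m)*(2 + m) = 2*m*(2 + m))
E(g) = g*(-3 + g)
(432222 + E(540))*(F(-570) + 111467) = (432222 + 540*(-3 + 540))*(2*(-570)*(2 - 570) + 111467) = (432222 + 540*537)*(2*(-570)*(-568) + 111467) = (432222 + 289980)*(647520 + 111467) = 722202*758987 = 548141929374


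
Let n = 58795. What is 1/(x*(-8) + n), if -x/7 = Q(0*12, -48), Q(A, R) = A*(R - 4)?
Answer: 1/58795 ≈ 1.7008e-5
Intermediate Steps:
Q(A, R) = A*(-4 + R)
x = 0 (x = -7*0*12*(-4 - 48) = -0*(-52) = -7*0 = 0)
1/(x*(-8) + n) = 1/(0*(-8) + 58795) = 1/(0 + 58795) = 1/58795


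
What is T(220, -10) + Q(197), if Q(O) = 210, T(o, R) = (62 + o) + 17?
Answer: 509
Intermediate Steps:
T(o, R) = 79 + o
T(220, -10) + Q(197) = (79 + 220) + 210 = 299 + 210 = 509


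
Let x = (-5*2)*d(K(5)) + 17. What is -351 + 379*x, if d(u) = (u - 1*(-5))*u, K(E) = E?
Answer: -183408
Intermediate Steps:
d(u) = u*(5 + u) (d(u) = (u + 5)*u = (5 + u)*u = u*(5 + u))
x = -483 (x = (-5*2)*(5*(5 + 5)) + 17 = -50*10 + 17 = -10*50 + 17 = -500 + 17 = -483)
-351 + 379*x = -351 + 379*(-483) = -351 - 183057 = -183408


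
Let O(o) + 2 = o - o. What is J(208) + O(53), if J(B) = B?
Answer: 206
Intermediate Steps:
O(o) = -2 (O(o) = -2 + (o - o) = -2 + 0 = -2)
J(208) + O(53) = 208 - 2 = 206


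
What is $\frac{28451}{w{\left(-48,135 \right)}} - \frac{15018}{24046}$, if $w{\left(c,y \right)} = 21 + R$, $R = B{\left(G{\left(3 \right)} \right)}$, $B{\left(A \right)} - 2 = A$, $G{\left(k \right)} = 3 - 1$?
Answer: $\frac{341878648}{300575} \approx 1137.4$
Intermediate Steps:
$G{\left(k \right)} = 2$ ($G{\left(k \right)} = 3 - 1 = 2$)
$B{\left(A \right)} = 2 + A$
$R = 4$ ($R = 2 + 2 = 4$)
$w{\left(c,y \right)} = 25$ ($w{\left(c,y \right)} = 21 + 4 = 25$)
$\frac{28451}{w{\left(-48,135 \right)}} - \frac{15018}{24046} = \frac{28451}{25} - \frac{15018}{24046} = 28451 \cdot \frac{1}{25} - \frac{7509}{12023} = \frac{28451}{25} - \frac{7509}{12023} = \frac{341878648}{300575}$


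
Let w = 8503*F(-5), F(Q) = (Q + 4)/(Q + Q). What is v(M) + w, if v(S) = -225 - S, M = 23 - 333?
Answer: 9353/10 ≈ 935.30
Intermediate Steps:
F(Q) = (4 + Q)/(2*Q) (F(Q) = (4 + Q)/((2*Q)) = (4 + Q)*(1/(2*Q)) = (4 + Q)/(2*Q))
M = -310
w = 8503/10 (w = 8503*((1/2)*(4 - 5)/(-5)) = 8503*((1/2)*(-1/5)*(-1)) = 8503*(1/10) = 8503/10 ≈ 850.30)
v(M) + w = (-225 - 1*(-310)) + 8503/10 = (-225 + 310) + 8503/10 = 85 + 8503/10 = 9353/10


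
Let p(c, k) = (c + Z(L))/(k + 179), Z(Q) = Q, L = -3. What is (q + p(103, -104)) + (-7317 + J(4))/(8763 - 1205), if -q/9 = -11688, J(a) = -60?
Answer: 2385131509/22674 ≈ 1.0519e+5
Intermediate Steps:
q = 105192 (q = -9*(-11688) = 105192)
p(c, k) = (-3 + c)/(179 + k) (p(c, k) = (c - 3)/(k + 179) = (-3 + c)/(179 + k))
(q + p(103, -104)) + (-7317 + J(4))/(8763 - 1205) = (105192 + (-3 + 103)/(179 - 104)) + (-7317 - 60)/(8763 - 1205) = (105192 + 100/75) - 7377/7558 = (105192 + (1/75)*100) - 7377*1/7558 = (105192 + 4/3) - 7377/7558 = 315580/3 - 7377/7558 = 2385131509/22674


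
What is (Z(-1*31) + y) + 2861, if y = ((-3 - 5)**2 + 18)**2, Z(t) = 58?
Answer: 9643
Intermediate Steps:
y = 6724 (y = ((-8)**2 + 18)**2 = (64 + 18)**2 = 82**2 = 6724)
(Z(-1*31) + y) + 2861 = (58 + 6724) + 2861 = 6782 + 2861 = 9643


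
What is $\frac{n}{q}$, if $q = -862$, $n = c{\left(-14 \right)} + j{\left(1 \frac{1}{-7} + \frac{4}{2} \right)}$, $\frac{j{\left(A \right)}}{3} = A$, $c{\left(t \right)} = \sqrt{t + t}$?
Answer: $- \frac{39}{6034} - \frac{i \sqrt{7}}{431} \approx -0.0064634 - 0.0061386 i$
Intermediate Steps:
$c{\left(t \right)} = \sqrt{2} \sqrt{t}$ ($c{\left(t \right)} = \sqrt{2 t} = \sqrt{2} \sqrt{t}$)
$j{\left(A \right)} = 3 A$
$n = \frac{39}{7} + 2 i \sqrt{7}$ ($n = \sqrt{2} \sqrt{-14} + 3 \left(1 \frac{1}{-7} + \frac{4}{2}\right) = \sqrt{2} i \sqrt{14} + 3 \left(1 \left(- \frac{1}{7}\right) + 4 \cdot \frac{1}{2}\right) = 2 i \sqrt{7} + 3 \left(- \frac{1}{7} + 2\right) = 2 i \sqrt{7} + 3 \cdot \frac{13}{7} = 2 i \sqrt{7} + \frac{39}{7} = \frac{39}{7} + 2 i \sqrt{7} \approx 5.5714 + 5.2915 i$)
$\frac{n}{q} = \frac{\frac{39}{7} + 2 i \sqrt{7}}{-862} = \left(\frac{39}{7} + 2 i \sqrt{7}\right) \left(- \frac{1}{862}\right) = - \frac{39}{6034} - \frac{i \sqrt{7}}{431}$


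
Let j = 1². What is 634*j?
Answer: 634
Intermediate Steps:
j = 1
634*j = 634*1 = 634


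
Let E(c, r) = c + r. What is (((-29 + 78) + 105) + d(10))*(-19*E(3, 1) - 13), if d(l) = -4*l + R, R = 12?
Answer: -11214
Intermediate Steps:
d(l) = 12 - 4*l (d(l) = -4*l + 12 = 12 - 4*l)
(((-29 + 78) + 105) + d(10))*(-19*E(3, 1) - 13) = (((-29 + 78) + 105) + (12 - 4*10))*(-19*(3 + 1) - 13) = ((49 + 105) + (12 - 40))*(-19*4 - 13) = (154 - 28)*(-76 - 13) = 126*(-89) = -11214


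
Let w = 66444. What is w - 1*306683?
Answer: -240239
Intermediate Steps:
w - 1*306683 = 66444 - 1*306683 = 66444 - 306683 = -240239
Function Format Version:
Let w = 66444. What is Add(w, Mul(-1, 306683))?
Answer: -240239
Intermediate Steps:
Add(w, Mul(-1, 306683)) = Add(66444, Mul(-1, 306683)) = Add(66444, -306683) = -240239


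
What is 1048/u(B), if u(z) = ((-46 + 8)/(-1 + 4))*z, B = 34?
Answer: -786/323 ≈ -2.4334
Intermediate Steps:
u(z) = -38*z/3 (u(z) = (-38/3)*z = (-38*⅓)*z = -38*z/3)
1048/u(B) = 1048/((-38/3*34)) = 1048/(-1292/3) = 1048*(-3/1292) = -786/323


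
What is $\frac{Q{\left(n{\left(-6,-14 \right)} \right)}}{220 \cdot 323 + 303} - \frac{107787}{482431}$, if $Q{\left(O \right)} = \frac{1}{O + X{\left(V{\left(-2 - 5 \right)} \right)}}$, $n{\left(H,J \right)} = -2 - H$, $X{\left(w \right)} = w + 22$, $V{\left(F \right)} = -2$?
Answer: $- \frac{184607605913}{826265362872} \approx -0.22342$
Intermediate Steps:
$X{\left(w \right)} = 22 + w$
$Q{\left(O \right)} = \frac{1}{20 + O}$ ($Q{\left(O \right)} = \frac{1}{O + \left(22 - 2\right)} = \frac{1}{O + 20} = \frac{1}{20 + O}$)
$\frac{Q{\left(n{\left(-6,-14 \right)} \right)}}{220 \cdot 323 + 303} - \frac{107787}{482431} = \frac{1}{\left(20 - -4\right) \left(220 \cdot 323 + 303\right)} - \frac{107787}{482431} = \frac{1}{\left(20 + \left(-2 + 6\right)\right) \left(71060 + 303\right)} - \frac{107787}{482431} = \frac{1}{\left(20 + 4\right) 71363} - \frac{107787}{482431} = \frac{1}{24} \cdot \frac{1}{71363} - \frac{107787}{482431} = \frac{1}{1712712} - \frac{107787}{482431} = - \frac{184607605913}{826265362872}$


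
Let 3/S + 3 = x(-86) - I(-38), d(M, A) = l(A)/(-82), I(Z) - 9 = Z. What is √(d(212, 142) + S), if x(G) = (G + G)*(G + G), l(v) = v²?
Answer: I*√40268428026330/404670 ≈ 15.681*I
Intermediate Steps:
I(Z) = 9 + Z
d(M, A) = -A²/82 (d(M, A) = A²/(-82) = A²*(-1/82) = -A²/82)
x(G) = 4*G² (x(G) = (2*G)*(2*G) = 4*G²)
S = 1/9870 (S = 3/(-3 + (4*(-86)² - (9 - 38))) = 3/(-3 + (4*7396 - 1*(-29))) = 3/(-3 + (29584 + 29)) = 3/(-3 + 29613) = 3/29610 = 3*(1/29610) = 1/9870 ≈ 0.00010132)
√(d(212, 142) + S) = √(-1/82*142² + 1/9870) = √(-1/82*20164 + 1/9870) = √(-10082/41 + 1/9870) = √(-99509299/404670) = I*√40268428026330/404670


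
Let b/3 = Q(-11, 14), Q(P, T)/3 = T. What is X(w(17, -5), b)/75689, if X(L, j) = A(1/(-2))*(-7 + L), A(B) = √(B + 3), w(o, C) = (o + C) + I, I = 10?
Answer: 15*√10/151378 ≈ 0.00031335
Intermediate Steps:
Q(P, T) = 3*T
b = 126 (b = 3*(3*14) = 3*42 = 126)
w(o, C) = 10 + C + o (w(o, C) = (o + C) + 10 = (C + o) + 10 = 10 + C + o)
A(B) = √(3 + B)
X(L, j) = √10*(-7 + L)/2 (X(L, j) = √(3 + 1/(-2))*(-7 + L) = √(3 - ½)*(-7 + L) = √(5/2)*(-7 + L) = (√10/2)*(-7 + L) = √10*(-7 + L)/2)
X(w(17, -5), b)/75689 = (√10*(-7 + (10 - 5 + 17))/2)/75689 = (√10*(-7 + 22)/2)*(1/75689) = ((½)*√10*15)*(1/75689) = (15*√10/2)*(1/75689) = 15*√10/151378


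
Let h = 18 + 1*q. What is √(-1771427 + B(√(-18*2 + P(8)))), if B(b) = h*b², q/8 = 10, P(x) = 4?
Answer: I*√1774563 ≈ 1332.1*I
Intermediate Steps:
q = 80 (q = 8*10 = 80)
h = 98 (h = 18 + 1*80 = 18 + 80 = 98)
B(b) = 98*b²
√(-1771427 + B(√(-18*2 + P(8)))) = √(-1771427 + 98*(√(-18*2 + 4))²) = √(-1771427 + 98*(√(-36 + 4))²) = √(-1771427 + 98*(√(-32))²) = √(-1771427 + 98*(4*I*√2)²) = √(-1771427 + 98*(-32)) = √(-1771427 - 3136) = √(-1774563) = I*√1774563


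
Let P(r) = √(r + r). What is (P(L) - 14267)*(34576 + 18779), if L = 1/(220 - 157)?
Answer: -761215785 + 17785*√14/7 ≈ -7.6121e+8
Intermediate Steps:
L = 1/63 ≈ 0.015873
P(r) = √2*√r (P(r) = √(2*r) = √2*√r)
(P(L) - 14267)*(34576 + 18779) = (√2*√(1/63) - 14267)*(34576 + 18779) = (√2*(√7/21) - 14267)*53355 = (√14/21 - 14267)*53355 = (-14267 + √14/21)*53355 = -761215785 + 17785*√14/7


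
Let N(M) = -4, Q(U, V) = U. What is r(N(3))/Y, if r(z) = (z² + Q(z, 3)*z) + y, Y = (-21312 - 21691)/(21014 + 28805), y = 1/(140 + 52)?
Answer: -306137755/8256576 ≈ -37.078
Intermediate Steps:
y = 1/192 ≈ 0.0052083
Y = -43003/49819 ≈ -0.86318
r(z) = 1/192 + 2*z² (r(z) = (z² + z*z) + 1/192 = (z² + z²) + 1/192 = 2*z² + 1/192 = 1/192 + 2*z²)
r(N(3))/Y = (1/192 + 2*(-4)²)/(-43003/49819) = (1/192 + 2*16)*(-49819/43003) = (1/192 + 32)*(-49819/43003) = (6145/192)*(-49819/43003) = -306137755/8256576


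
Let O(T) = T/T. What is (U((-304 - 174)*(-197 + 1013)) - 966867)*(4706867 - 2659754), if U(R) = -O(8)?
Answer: -1979288052084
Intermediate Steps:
O(T) = 1
U(R) = -1 (U(R) = -1*1 = -1)
(U((-304 - 174)*(-197 + 1013)) - 966867)*(4706867 - 2659754) = (-1 - 966867)*(4706867 - 2659754) = -966868*2047113 = -1979288052084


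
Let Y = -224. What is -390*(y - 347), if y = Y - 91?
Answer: 258180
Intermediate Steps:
y = -315 (y = -224 - 91 = -315)
-390*(y - 347) = -390*(-315 - 347) = -390*(-662) = 258180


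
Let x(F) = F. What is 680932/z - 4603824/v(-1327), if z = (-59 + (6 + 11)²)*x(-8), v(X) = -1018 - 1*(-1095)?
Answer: -2130866981/35420 ≈ -60160.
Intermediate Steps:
v(X) = 77 (v(X) = -1018 + 1095 = 77)
z = -1840 (z = (-59 + (6 + 11)²)*(-8) = (-59 + 17²)*(-8) = (-59 + 289)*(-8) = 230*(-8) = -1840)
680932/z - 4603824/v(-1327) = 680932/(-1840) - 4603824/77 = 680932*(-1/1840) - 4603824*1/77 = -170233/460 - 4603824/77 = -2130866981/35420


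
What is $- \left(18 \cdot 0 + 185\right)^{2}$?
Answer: $-34225$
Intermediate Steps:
$- \left(18 \cdot 0 + 185\right)^{2} = - \left(0 + 185\right)^{2} = - 185^{2} = \left(-1\right) 34225 = -34225$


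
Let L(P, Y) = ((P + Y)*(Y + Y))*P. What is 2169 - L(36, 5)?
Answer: -12591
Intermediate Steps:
L(P, Y) = 2*P*Y*(P + Y) (L(P, Y) = ((P + Y)*(2*Y))*P = (2*Y*(P + Y))*P = 2*P*Y*(P + Y))
2169 - L(36, 5) = 2169 - 2*36*5*(36 + 5) = 2169 - 2*36*5*41 = 2169 - 1*14760 = 2169 - 14760 = -12591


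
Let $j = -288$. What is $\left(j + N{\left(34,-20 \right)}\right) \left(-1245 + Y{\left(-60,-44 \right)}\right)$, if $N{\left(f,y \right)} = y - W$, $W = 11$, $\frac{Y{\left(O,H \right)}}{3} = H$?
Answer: $439263$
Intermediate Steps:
$Y{\left(O,H \right)} = 3 H$
$N{\left(f,y \right)} = -11 + y$ ($N{\left(f,y \right)} = y - 11 = -11 + y$)
$\left(j + N{\left(34,-20 \right)}\right) \left(-1245 + Y{\left(-60,-44 \right)}\right) = \left(-288 - 31\right) \left(-1245 + 3 \left(-44\right)\right) = \left(-288 - 31\right) \left(-1245 - 132\right) = \left(-319\right) \left(-1377\right) = 439263$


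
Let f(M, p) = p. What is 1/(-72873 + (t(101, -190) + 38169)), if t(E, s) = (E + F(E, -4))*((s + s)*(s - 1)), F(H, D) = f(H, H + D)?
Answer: 1/14336136 ≈ 6.9754e-8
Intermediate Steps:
F(H, D) = D + H (F(H, D) = H + D = D + H)
t(E, s) = 2*s*(-1 + s)*(-4 + 2*E) (t(E, s) = (E + (-4 + E))*((s + s)*(s - 1)) = (-4 + 2*E)*((2*s)*(-1 + s)) = (-4 + 2*E)*(2*s*(-1 + s)) = 2*s*(-1 + s)*(-4 + 2*E))
1/(-72873 + (t(101, -190) + 38169)) = 1/(-72873 + (4*(-190)*(2 - 1*101 - 2*(-190) + 101*(-190)) + 38169)) = 1/(-72873 + (4*(-190)*(2 - 101 + 380 - 19190) + 38169)) = 1/(-72873 + (4*(-190)*(-18909) + 38169)) = 1/(-72873 + (14370840 + 38169)) = 1/(-72873 + 14409009) = 1/14336136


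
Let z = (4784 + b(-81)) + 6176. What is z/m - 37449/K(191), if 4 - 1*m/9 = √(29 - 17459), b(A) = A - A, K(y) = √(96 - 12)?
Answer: 21920/78507 - 12483*√21/14 + 5480*I*√17430/78507 ≈ -4085.7 + 9.2155*I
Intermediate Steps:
K(y) = 2*√21 (K(y) = √84 = 2*√21)
b(A) = 0
z = 10960 (z = (4784 + 0) + 6176 = 4784 + 6176 = 10960)
m = 36 - 9*I*√17430 (m = 36 - 9*√(29 - 17459) = 36 - 9*I*√17430 ≈ 36.0 - 1188.2*I)
z/m - 37449/K(191) = 10960/(36 - 9*I*√17430) - 37449*√21/42 = 10960/(36 - 9*I*√17430) - 12483*√21/14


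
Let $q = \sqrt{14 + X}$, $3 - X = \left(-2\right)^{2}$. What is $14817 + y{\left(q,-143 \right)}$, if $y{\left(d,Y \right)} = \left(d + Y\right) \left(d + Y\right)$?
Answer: $35279 - 286 \sqrt{13} \approx 34248.0$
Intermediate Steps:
$X = -1$ ($X = 3 - \left(-2\right)^{2} = 3 - 4 = -1$)
$q = \sqrt{13}$ ($q = \sqrt{14 - 1} = \sqrt{13} \approx 3.6056$)
$y{\left(d,Y \right)} = \left(Y + d\right)^{2}$ ($y{\left(d,Y \right)} = \left(Y + d\right) \left(Y + d\right) = \left(Y + d\right)^{2}$)
$14817 + y{\left(q,-143 \right)} = 14817 + \left(-143 + \sqrt{13}\right)^{2}$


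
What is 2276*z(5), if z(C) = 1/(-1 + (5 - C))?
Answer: -2276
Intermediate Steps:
z(C) = 1/(4 - C)
2276*z(5) = 2276*(-1/(-4 + 5)) = 2276*(-1/1) = 2276*(-1*1) = 2276*(-1) = -2276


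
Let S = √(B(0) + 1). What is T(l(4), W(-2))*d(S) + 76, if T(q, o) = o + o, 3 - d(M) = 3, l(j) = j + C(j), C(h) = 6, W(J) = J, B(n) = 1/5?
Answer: 76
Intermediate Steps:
B(n) = ⅕ (B(n) = 1*(⅕) = ⅕)
S = √30/5 (S = √(⅕ + 1) = √(6/5) = √30/5 ≈ 1.0954)
l(j) = 6 + j (l(j) = j + 6 = 6 + j)
d(M) = 0 (d(M) = 3 - 1*3 = 3 - 3 = 0)
T(q, o) = 2*o
T(l(4), W(-2))*d(S) + 76 = (2*(-2))*0 + 76 = -4*0 + 76 = 0 + 76 = 76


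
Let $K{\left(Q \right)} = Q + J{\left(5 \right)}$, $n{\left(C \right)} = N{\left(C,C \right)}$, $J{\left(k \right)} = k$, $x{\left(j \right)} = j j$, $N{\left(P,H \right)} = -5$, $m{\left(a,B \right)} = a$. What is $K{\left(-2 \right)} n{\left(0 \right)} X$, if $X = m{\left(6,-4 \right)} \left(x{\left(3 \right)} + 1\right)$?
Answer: $-900$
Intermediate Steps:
$x{\left(j \right)} = j^{2}$
$n{\left(C \right)} = -5$
$K{\left(Q \right)} = 5 + Q$ ($K{\left(Q \right)} = Q + 5 = 5 + Q$)
$X = 60$ ($X = 6 \left(3^{2} + 1\right) = 6 \left(9 + 1\right) = 6 \cdot 10 = 60$)
$K{\left(-2 \right)} n{\left(0 \right)} X = \left(5 - 2\right) \left(-5\right) 60 = 3 \left(-5\right) 60 = \left(-15\right) 60 = -900$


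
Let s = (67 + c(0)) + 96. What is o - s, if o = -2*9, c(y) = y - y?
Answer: -181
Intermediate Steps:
c(y) = 0
o = -18
s = 163 (s = (67 + 0) + 96 = 67 + 96 = 163)
o - s = -18 - 1*163 = -18 - 163 = -181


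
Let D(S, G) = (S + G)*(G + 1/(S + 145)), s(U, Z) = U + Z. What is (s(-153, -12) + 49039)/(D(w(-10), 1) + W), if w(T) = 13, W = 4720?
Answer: 3861046/373993 ≈ 10.324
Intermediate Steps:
D(S, G) = (G + S)*(G + 1/(145 + S))
(s(-153, -12) + 49039)/(D(w(-10), 1) + W) = ((-153 - 12) + 49039)/((1 + 13 + 145*1² + 1*13² + 13*1² + 145*1*13)/(145 + 13) + 4720) = (-165 + 49039)/((1 + 13 + 145*1 + 1*169 + 13*1 + 1885)/158 + 4720) = 48874/((1 + 13 + 145 + 169 + 13 + 1885)/158 + 4720) = 48874/((1/158)*2226 + 4720) = 48874/(1113/79 + 4720) = 48874/(373993/79) = 48874*(79/373993) = 3861046/373993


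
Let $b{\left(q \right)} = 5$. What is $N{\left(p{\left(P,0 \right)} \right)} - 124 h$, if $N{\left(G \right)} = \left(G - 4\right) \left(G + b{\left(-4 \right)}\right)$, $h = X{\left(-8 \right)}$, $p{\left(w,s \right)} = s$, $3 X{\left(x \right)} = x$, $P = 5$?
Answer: $\frac{932}{3} \approx 310.67$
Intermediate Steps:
$X{\left(x \right)} = \frac{x}{3}$
$h = - \frac{8}{3}$ ($h = \frac{1}{3} \left(-8\right) = - \frac{8}{3} \approx -2.6667$)
$N{\left(G \right)} = \left(-4 + G\right) \left(5 + G\right)$ ($N{\left(G \right)} = \left(G - 4\right) \left(G + 5\right) = \left(-4 + G\right) \left(5 + G\right)$)
$N{\left(p{\left(P,0 \right)} \right)} - 124 h = \left(-20 + 0 + 0^{2}\right) - - \frac{992}{3} = \left(-20 + 0 + 0\right) + \frac{992}{3} = -20 + \frac{992}{3} = \frac{932}{3}$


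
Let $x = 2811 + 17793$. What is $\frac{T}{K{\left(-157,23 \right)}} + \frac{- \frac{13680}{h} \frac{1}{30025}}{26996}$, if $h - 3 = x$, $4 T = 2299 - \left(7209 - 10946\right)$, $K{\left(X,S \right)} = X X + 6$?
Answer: $\frac{84016616141961}{1372716831477055} \approx 0.061205$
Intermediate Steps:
$K{\left(X,S \right)} = 6 + X^{2}$ ($K{\left(X,S \right)} = X^{2} + 6 = 6 + X^{2}$)
$T = 1509$ ($T = \frac{2299 - \left(7209 - 10946\right)}{4} = \frac{2299 - -3737}{4} = \frac{2299 + 3737}{4} = \frac{1}{4} \cdot 6036 = 1509$)
$x = 20604$
$h = 20607$ ($h = 3 + 20604 = 20607$)
$\frac{T}{K{\left(-157,23 \right)}} + \frac{- \frac{13680}{h} \frac{1}{30025}}{26996} = \frac{1509}{6 + \left(-157\right)^{2}} + \frac{- \frac{13680}{20607} \cdot \frac{1}{30025}}{26996} = \frac{1509}{6 + 24649} + \left(-13680\right) \frac{1}{20607} \cdot \frac{1}{30025} \cdot \frac{1}{26996} = \frac{1509}{24655} + \left(- \frac{4560}{6869}\right) \frac{1}{30025} \cdot \frac{1}{26996} = 1509 \cdot \frac{1}{24655} - \frac{228}{278385080405} = \frac{1509}{24655} - \frac{228}{278385080405} = \frac{84016616141961}{1372716831477055}$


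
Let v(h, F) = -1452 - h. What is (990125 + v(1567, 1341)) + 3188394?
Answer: 4175500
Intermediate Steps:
(990125 + v(1567, 1341)) + 3188394 = (990125 + (-1452 - 1*1567)) + 3188394 = (990125 + (-1452 - 1567)) + 3188394 = (990125 - 3019) + 3188394 = 987106 + 3188394 = 4175500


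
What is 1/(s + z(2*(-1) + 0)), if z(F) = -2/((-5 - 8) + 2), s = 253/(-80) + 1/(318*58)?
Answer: -4057680/12094433 ≈ -0.33550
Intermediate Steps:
s = -1166563/368880 (s = 253*(-1/80) + (1/318)*(1/58) = -253/80 + 1/18444 = -1166563/368880 ≈ -3.1624)
z(F) = 2/11 (z(F) = -2/(-13 + 2) = -2/(-11) = -2*(-1/11) = 2/11)
1/(s + z(2*(-1) + 0)) = 1/(-1166563/368880 + 2/11) = 1/(-12094433/4057680) = -4057680/12094433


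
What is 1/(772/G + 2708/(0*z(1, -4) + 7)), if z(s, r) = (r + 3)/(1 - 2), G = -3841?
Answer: 26887/10396024 ≈ 0.0025863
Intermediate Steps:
z(s, r) = -3 - r (z(s, r) = (3 + r)/(-1) = (3 + r)*(-1) = -3 - r)
1/(772/G + 2708/(0*z(1, -4) + 7)) = 1/(772/(-3841) + 2708/(0*(-3 - 1*(-4)) + 7)) = 1/(772*(-1/3841) + 2708/(0*(-3 + 4) + 7)) = 1/(-772/3841 + 2708/(0*1 + 7)) = 1/(-772/3841 + 2708/(0 + 7)) = 1/(-772/3841 + 2708/7) = 1/(10396024/26887) = 26887/10396024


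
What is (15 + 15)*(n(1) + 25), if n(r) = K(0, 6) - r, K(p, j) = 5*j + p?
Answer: 1620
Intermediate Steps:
K(p, j) = p + 5*j
n(r) = 30 - r (n(r) = (0 + 5*6) - r = (0 + 30) - r = 30 - r)
(15 + 15)*(n(1) + 25) = (15 + 15)*((30 - 1*1) + 25) = 30*((30 - 1) + 25) = 30*(29 + 25) = 30*54 = 1620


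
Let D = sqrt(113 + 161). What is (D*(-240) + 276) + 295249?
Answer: 295525 - 240*sqrt(274) ≈ 2.9155e+5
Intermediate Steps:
D = sqrt(274) ≈ 16.553
(D*(-240) + 276) + 295249 = (sqrt(274)*(-240) + 276) + 295249 = (-240*sqrt(274) + 276) + 295249 = (276 - 240*sqrt(274)) + 295249 = 295525 - 240*sqrt(274)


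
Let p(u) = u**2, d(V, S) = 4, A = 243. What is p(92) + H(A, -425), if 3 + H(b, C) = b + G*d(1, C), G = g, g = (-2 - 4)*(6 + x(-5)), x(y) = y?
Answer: 8680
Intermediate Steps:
g = -6 (g = (-2 - 4)*(6 - 5) = -6*1 = -6)
G = -6
H(b, C) = -27 + b (H(b, C) = -3 + (b - 6*4) = -3 + (b - 24) = -3 + (-24 + b) = -27 + b)
p(92) + H(A, -425) = 92**2 + (-27 + 243) = 8464 + 216 = 8680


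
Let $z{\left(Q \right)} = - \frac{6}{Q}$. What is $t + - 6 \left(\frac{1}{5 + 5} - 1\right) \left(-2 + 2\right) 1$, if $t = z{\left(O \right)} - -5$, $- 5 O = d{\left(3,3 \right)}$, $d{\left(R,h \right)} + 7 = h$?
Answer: $- \frac{5}{2} \approx -2.5$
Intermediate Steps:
$d{\left(R,h \right)} = -7 + h$
$O = \frac{4}{5}$ ($O = - \frac{-7 + 3}{5} = \left(- \frac{1}{5}\right) \left(-4\right) = \frac{4}{5} \approx 0.8$)
$t = - \frac{5}{2}$ ($t = - \frac{6}{\frac{4}{5}} - -5 = \left(-6\right) \frac{5}{4} + 5 = - \frac{15}{2} + 5 = - \frac{5}{2} \approx -2.5$)
$t + - 6 \left(\frac{1}{5 + 5} - 1\right) \left(-2 + 2\right) 1 = - \frac{5}{2} + - 6 \left(\frac{1}{5 + 5} - 1\right) \left(-2 + 2\right) 1 = - \frac{5}{2} + - 6 \left(\frac{1}{10} - 1\right) 0 \cdot 1 = - \frac{5}{2} + - 6 \left(\frac{1}{10} - 1\right) 0 = - \frac{5}{2} + \left(-6\right) \left(- \frac{9}{10}\right) 0 = - \frac{5}{2} + \frac{27}{5} \cdot 0 = - \frac{5}{2} + 0 = - \frac{5}{2}$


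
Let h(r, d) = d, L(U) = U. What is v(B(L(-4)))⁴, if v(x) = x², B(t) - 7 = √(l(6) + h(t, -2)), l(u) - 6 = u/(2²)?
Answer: (14 + √22)⁸/256 ≈ 5.8172e+7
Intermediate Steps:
l(u) = 6 + u/4 (l(u) = 6 + u/(2²) = 6 + u/4)
B(t) = 7 + √22/2 (B(t) = 7 + √((6 + (¼)*6) - 2) = 7 + √((6 + 3/2) - 2) = 7 + √(15/2 - 2) = 7 + √(11/2) = 7 + √22/2)
v(B(L(-4)))⁴ = ((7 + √22/2)²)⁴ = (7 + √22/2)⁸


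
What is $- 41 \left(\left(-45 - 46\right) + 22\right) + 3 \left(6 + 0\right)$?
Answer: $2847$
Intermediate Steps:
$- 41 \left(\left(-45 - 46\right) + 22\right) + 3 \left(6 + 0\right) = - 41 \left(-91 + 22\right) + 3 \cdot 6 = \left(-41\right) \left(-69\right) + 18 = 2829 + 18 = 2847$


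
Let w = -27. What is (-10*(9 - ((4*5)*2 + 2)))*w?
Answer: -8910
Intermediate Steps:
(-10*(9 - ((4*5)*2 + 2)))*w = -10*(9 - ((4*5)*2 + 2))*(-27) = -10*(9 - (20*2 + 2))*(-27) = -10*(9 - (40 + 2))*(-27) = -10*(9 - 1*42)*(-27) = -10*(9 - 42)*(-27) = -10*(-33)*(-27) = 330*(-27) = -8910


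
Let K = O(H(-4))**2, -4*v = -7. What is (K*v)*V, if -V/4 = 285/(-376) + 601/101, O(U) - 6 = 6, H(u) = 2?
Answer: -24846066/4747 ≈ -5234.1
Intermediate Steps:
v = 7/4 (v = -1/4*(-7) = 7/4 ≈ 1.7500)
O(U) = 12 (O(U) = 6 + 6 = 12)
K = 144 (K = 12**2 = 144)
V = -197191/9494 (V = -4*(285/(-376) + 601/101) = -4*(285*(-1/376) + 601*(1/101)) = -4*(-285/376 + 601/101) = -4*197191/37976 = -197191/9494 ≈ -20.770)
(K*v)*V = (144*(7/4))*(-197191/9494) = 252*(-197191/9494) = -24846066/4747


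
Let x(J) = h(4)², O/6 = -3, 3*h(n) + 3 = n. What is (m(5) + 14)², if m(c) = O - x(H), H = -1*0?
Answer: 1369/81 ≈ 16.901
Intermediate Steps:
h(n) = -1 + n/3
H = 0
O = -18 (O = 6*(-3) = -18)
x(J) = ⅑ (x(J) = (-1 + (⅓)*4)² = (-1 + 4/3)² = (⅓)² = ⅑)
m(c) = -163/9 (m(c) = -18 - 1*⅑ = -18 - ⅑ = -163/9)
(m(5) + 14)² = (-163/9 + 14)² = (-37/9)² = 1369/81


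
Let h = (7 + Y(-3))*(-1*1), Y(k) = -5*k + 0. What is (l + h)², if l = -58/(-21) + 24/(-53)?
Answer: 480311056/1238769 ≈ 387.73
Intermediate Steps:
l = 2570/1113 (l = -58*(-1/21) + 24*(-1/53) = 58/21 - 24/53 = 2570/1113 ≈ 2.3091)
Y(k) = -5*k
h = -22 (h = (7 - 5*(-3))*(-1*1) = (7 + 15)*(-1) = 22*(-1) = -22)
(l + h)² = (2570/1113 - 22)² = (-21916/1113)² = 480311056/1238769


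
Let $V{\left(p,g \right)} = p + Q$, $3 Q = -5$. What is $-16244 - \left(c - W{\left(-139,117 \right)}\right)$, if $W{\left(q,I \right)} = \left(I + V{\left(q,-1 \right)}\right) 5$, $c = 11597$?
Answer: $- \frac{83878}{3} \approx -27959.0$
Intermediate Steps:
$Q = - \frac{5}{3}$ ($Q = \frac{1}{3} \left(-5\right) = - \frac{5}{3} \approx -1.6667$)
$V{\left(p,g \right)} = - \frac{5}{3} + p$ ($V{\left(p,g \right)} = p - \frac{5}{3} = - \frac{5}{3} + p$)
$W{\left(q,I \right)} = - \frac{25}{3} + 5 I + 5 q$ ($W{\left(q,I \right)} = \left(I + \left(- \frac{5}{3} + q\right)\right) 5 = \left(- \frac{5}{3} + I + q\right) 5 = - \frac{25}{3} + 5 I + 5 q$)
$-16244 - \left(c - W{\left(-139,117 \right)}\right) = -16244 - \left(11597 - \left(- \frac{25}{3} + 5 \cdot 117 + 5 \left(-139\right)\right)\right) = -16244 - \left(11597 - \left(- \frac{25}{3} + 585 - 695\right)\right) = -16244 - \left(11597 - - \frac{355}{3}\right) = -16244 - \left(11597 + \frac{355}{3}\right) = -16244 - \frac{35146}{3} = - \frac{83878}{3}$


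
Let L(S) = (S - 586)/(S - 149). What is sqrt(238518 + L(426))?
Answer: sqrt(18301203302)/277 ≈ 488.38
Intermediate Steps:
L(S) = (-586 + S)/(-149 + S)
sqrt(238518 + L(426)) = sqrt(238518 + (-586 + 426)/(-149 + 426)) = sqrt(238518 - 160/277) = sqrt(66069326/277) = sqrt(18301203302)/277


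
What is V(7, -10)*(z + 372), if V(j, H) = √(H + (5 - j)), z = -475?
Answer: -206*I*√3 ≈ -356.8*I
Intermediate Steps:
V(j, H) = √(5 + H - j)
V(7, -10)*(z + 372) = √(5 - 10 - 1*7)*(-475 + 372) = √(5 - 10 - 7)*(-103) = √(-12)*(-103) = (2*I*√3)*(-103) = -206*I*√3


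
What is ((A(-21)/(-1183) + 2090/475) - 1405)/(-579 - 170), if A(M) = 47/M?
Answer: 173975294/93037035 ≈ 1.8700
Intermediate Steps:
((A(-21)/(-1183) + 2090/475) - 1405)/(-579 - 170) = (((47/(-21))/(-1183) + 2090/475) - 1405)/(-579 - 170) = (((47*(-1/21))*(-1/1183) + 2090*(1/475)) - 1405)/(-749) = ((-47/21*(-1/1183) + 22/5) - 1405)*(-1/749) = ((47/24843 + 22/5) - 1405)*(-1/749) = (546781/124215 - 1405)*(-1/749) = -173975294/124215*(-1/749) = 173975294/93037035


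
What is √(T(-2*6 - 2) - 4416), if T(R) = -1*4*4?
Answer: 4*I*√277 ≈ 66.573*I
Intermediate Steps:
T(R) = -16 (T(R) = -4*4 = -16)
√(T(-2*6 - 2) - 4416) = √(-16 - 4416) = √(-4432) = 4*I*√277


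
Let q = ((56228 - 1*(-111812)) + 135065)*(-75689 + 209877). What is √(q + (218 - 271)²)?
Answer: √40673056549 ≈ 2.0168e+5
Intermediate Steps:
q = 40673053740 (q = ((56228 + 111812) + 135065)*134188 = (168040 + 135065)*134188 = 303105*134188 = 40673053740)
√(q + (218 - 271)²) = √(40673053740 + (218 - 271)²) = √(40673053740 + (-53)²) = √(40673053740 + 2809) = √40673056549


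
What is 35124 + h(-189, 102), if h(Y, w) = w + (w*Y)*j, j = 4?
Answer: -41886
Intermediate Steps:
h(Y, w) = w + 4*Y*w (h(Y, w) = w + (w*Y)*4 = w + (Y*w)*4 = w + 4*Y*w)
35124 + h(-189, 102) = 35124 + 102*(1 + 4*(-189)) = 35124 + 102*(1 - 756) = 35124 + 102*(-755) = 35124 - 77010 = -41886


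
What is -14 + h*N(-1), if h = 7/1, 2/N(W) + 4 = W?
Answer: -84/5 ≈ -16.800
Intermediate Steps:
N(W) = 2/(-4 + W)
h = 7 (h = 7*1 = 7)
-14 + h*N(-1) = -14 + 7*(2/(-4 - 1)) = -14 + 7*(2/(-5)) = -14 + 7*(2*(-⅕)) = -14 + 7*(-⅖) = -14 - 14/5 = -84/5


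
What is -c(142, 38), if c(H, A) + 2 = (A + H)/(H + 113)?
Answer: 22/17 ≈ 1.2941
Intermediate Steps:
c(H, A) = -2 + (A + H)/(113 + H) (c(H, A) = -2 + (A + H)/(H + 113) = -2 + (A + H)/(113 + H))
-c(142, 38) = -(-226 + 38 - 1*142)/(113 + 142) = -(-226 + 38 - 142)/255 = -(-330)/255 = -1*(-22/17) = 22/17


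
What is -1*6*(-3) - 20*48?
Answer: -942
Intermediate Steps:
-1*6*(-3) - 20*48 = -6*(-3) - 960 = 18 - 960 = -942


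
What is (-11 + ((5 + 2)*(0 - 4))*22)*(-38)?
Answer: 23826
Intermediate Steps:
(-11 + ((5 + 2)*(0 - 4))*22)*(-38) = (-11 + (7*(-4))*22)*(-38) = (-11 - 28*22)*(-38) = (-11 - 616)*(-38) = -627*(-38) = 23826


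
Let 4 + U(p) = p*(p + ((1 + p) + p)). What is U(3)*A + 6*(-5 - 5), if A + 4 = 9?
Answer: 70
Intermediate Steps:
A = 5 (A = -4 + 9 = 5)
U(p) = -4 + p*(1 + 3*p) (U(p) = -4 + p*(p + ((1 + p) + p)) = -4 + p*(p + (1 + 2*p)) = -4 + p*(1 + 3*p))
U(3)*A + 6*(-5 - 5) = (-4 + 3 + 3*3**2)*5 + 6*(-5 - 5) = (-4 + 3 + 3*9)*5 + 6*(-10) = (-4 + 3 + 27)*5 - 60 = 26*5 - 60 = 130 - 60 = 70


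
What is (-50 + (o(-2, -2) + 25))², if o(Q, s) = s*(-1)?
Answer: 529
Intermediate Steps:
o(Q, s) = -s
(-50 + (o(-2, -2) + 25))² = (-50 + (-1*(-2) + 25))² = (-50 + (2 + 25))² = (-50 + 27)² = (-23)² = 529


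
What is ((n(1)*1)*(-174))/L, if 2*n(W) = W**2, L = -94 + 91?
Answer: 29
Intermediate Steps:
L = -3
n(W) = W**2/2
((n(1)*1)*(-174))/L = ((((1/2)*1**2)*1)*(-174))/(-3) = ((((1/2)*1)*1)*(-174))*(-1/3) = (((1/2)*1)*(-174))*(-1/3) = ((1/2)*(-174))*(-1/3) = -87*(-1/3) = 29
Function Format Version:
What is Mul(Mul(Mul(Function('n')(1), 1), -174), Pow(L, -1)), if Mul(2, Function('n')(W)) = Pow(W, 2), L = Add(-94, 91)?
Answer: 29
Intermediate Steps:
L = -3
Function('n')(W) = Mul(Rational(1, 2), Pow(W, 2))
Mul(Mul(Mul(Function('n')(1), 1), -174), Pow(L, -1)) = Mul(Mul(Mul(Mul(Rational(1, 2), Pow(1, 2)), 1), -174), Pow(-3, -1)) = Mul(Mul(Mul(Mul(Rational(1, 2), 1), 1), -174), Rational(-1, 3)) = Mul(Mul(Mul(Rational(1, 2), 1), -174), Rational(-1, 3)) = Mul(Mul(Rational(1, 2), -174), Rational(-1, 3)) = Mul(-87, Rational(-1, 3)) = 29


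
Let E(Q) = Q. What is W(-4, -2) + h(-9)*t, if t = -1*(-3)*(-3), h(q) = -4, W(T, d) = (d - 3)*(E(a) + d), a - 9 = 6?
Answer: -29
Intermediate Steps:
a = 15 (a = 9 + 6 = 15)
W(T, d) = (-3 + d)*(15 + d) (W(T, d) = (d - 3)*(15 + d) = (-3 + d)*(15 + d))
t = -9 (t = 3*(-3) = -9)
W(-4, -2) + h(-9)*t = (-45 + (-2)² + 12*(-2)) - 4*(-9) = (-45 + 4 - 24) + 36 = -65 + 36 = -29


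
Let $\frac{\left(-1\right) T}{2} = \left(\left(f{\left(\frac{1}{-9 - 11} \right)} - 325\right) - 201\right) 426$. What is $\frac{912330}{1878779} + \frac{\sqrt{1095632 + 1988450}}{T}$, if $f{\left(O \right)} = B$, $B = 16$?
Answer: $\frac{912330}{1878779} + \frac{\sqrt{3084082}}{434520} \approx 0.48964$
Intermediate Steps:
$f{\left(O \right)} = 16$
$T = 434520$ ($T = - 2 \left(\left(16 - 325\right) - 201\right) 426 = - 2 \left(-309 - 201\right) 426 = - 2 \left(\left(-510\right) 426\right) = \left(-2\right) \left(-217260\right) = 434520$)
$\frac{912330}{1878779} + \frac{\sqrt{1095632 + 1988450}}{T} = \frac{912330}{1878779} + \frac{\sqrt{1095632 + 1988450}}{434520} = 912330 \cdot \frac{1}{1878779} + \sqrt{3084082} \cdot \frac{1}{434520} = \frac{912330}{1878779} + \frac{\sqrt{3084082}}{434520}$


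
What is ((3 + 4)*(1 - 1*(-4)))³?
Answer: 42875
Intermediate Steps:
((3 + 4)*(1 - 1*(-4)))³ = (7*(1 + 4))³ = (7*5)³ = 35³ = 42875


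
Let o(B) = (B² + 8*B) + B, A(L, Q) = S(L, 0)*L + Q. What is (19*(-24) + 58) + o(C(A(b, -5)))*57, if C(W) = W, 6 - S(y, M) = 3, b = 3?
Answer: 2566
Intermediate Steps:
S(y, M) = 3 (S(y, M) = 6 - 1*3 = 6 - 3 = 3)
A(L, Q) = Q + 3*L (A(L, Q) = 3*L + Q = Q + 3*L)
o(B) = B² + 9*B
(19*(-24) + 58) + o(C(A(b, -5)))*57 = (19*(-24) + 58) + ((-5 + 3*3)*(9 + (-5 + 3*3)))*57 = (-456 + 58) + ((-5 + 9)*(9 + (-5 + 9)))*57 = -398 + (4*(9 + 4))*57 = -398 + (4*13)*57 = -398 + 52*57 = -398 + 2964 = 2566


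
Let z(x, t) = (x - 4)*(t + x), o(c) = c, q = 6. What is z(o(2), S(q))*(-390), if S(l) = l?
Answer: 6240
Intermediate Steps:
z(x, t) = (-4 + x)*(t + x)
z(o(2), S(q))*(-390) = (2² - 4*6 - 4*2 + 6*2)*(-390) = (4 - 24 - 8 + 12)*(-390) = -16*(-390) = 6240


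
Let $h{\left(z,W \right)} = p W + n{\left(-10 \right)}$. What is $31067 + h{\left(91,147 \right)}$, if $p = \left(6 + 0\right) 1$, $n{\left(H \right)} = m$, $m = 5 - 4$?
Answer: $31950$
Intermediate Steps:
$m = 1$
$n{\left(H \right)} = 1$
$p = 6$ ($p = 6 \cdot 1 = 6$)
$h{\left(z,W \right)} = 1 + 6 W$ ($h{\left(z,W \right)} = 6 W + 1 = 1 + 6 W$)
$31067 + h{\left(91,147 \right)} = 31067 + \left(1 + 6 \cdot 147\right) = 31067 + \left(1 + 882\right) = 31067 + 883 = 31950$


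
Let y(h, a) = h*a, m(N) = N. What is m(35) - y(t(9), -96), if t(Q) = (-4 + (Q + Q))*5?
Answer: 6755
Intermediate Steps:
t(Q) = -20 + 10*Q (t(Q) = (-4 + 2*Q)*5 = -20 + 10*Q)
y(h, a) = a*h
m(35) - y(t(9), -96) = 35 - (-96)*(-20 + 10*9) = 35 - (-96)*(-20 + 90) = 35 - (-96)*70 = 35 - 1*(-6720) = 35 + 6720 = 6755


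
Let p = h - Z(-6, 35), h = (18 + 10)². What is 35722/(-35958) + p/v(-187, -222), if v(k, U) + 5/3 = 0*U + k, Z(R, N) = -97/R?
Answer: -103047905/20352228 ≈ -5.0632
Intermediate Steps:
v(k, U) = -5/3 + k (v(k, U) = -5/3 + (0*U + k) = -5/3 + (0 + k) = -5/3 + k)
h = 784 (h = 28² = 784)
p = 4607/6 (p = 784 - (-97)/(-6) = 784 - (-97)*(-1)/6 = 784 - 1*97/6 = 784 - 97/6 = 4607/6 ≈ 767.83)
35722/(-35958) + p/v(-187, -222) = 35722/(-35958) + 4607/(6*(-5/3 - 187)) = 35722*(-1/35958) + 4607/(6*(-566/3)) = -17861/17979 + (4607/6)*(-3/566) = -17861/17979 - 4607/1132 = -103047905/20352228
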